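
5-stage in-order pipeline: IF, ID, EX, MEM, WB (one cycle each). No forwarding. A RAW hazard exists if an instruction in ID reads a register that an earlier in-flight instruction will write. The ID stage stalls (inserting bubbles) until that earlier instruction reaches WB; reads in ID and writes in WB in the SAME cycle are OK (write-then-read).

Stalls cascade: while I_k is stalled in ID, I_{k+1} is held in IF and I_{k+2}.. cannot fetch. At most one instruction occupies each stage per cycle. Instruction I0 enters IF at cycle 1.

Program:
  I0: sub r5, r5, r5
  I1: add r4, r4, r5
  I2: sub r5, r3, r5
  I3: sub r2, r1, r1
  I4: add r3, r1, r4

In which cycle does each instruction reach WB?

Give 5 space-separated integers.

Answer: 5 8 9 10 11

Derivation:
I0 sub r5 <- r5,r5: IF@1 ID@2 stall=0 (-) EX@3 MEM@4 WB@5
I1 add r4 <- r4,r5: IF@2 ID@3 stall=2 (RAW on I0.r5 (WB@5)) EX@6 MEM@7 WB@8
I2 sub r5 <- r3,r5: IF@3 ID@6 stall=0 (-) EX@7 MEM@8 WB@9
I3 sub r2 <- r1,r1: IF@6 ID@7 stall=0 (-) EX@8 MEM@9 WB@10
I4 add r3 <- r1,r4: IF@7 ID@8 stall=0 (-) EX@9 MEM@10 WB@11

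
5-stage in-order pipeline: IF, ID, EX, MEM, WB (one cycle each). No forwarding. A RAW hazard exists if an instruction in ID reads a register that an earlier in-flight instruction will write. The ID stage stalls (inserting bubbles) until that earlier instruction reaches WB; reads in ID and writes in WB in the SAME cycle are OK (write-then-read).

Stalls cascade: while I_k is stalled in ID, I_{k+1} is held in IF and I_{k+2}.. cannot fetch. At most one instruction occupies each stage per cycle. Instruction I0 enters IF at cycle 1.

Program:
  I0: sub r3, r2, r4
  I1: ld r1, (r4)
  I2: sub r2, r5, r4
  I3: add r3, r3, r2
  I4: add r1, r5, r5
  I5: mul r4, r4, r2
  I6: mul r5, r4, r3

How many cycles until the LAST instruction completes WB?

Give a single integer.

I0 sub r3 <- r2,r4: IF@1 ID@2 stall=0 (-) EX@3 MEM@4 WB@5
I1 ld r1 <- r4: IF@2 ID@3 stall=0 (-) EX@4 MEM@5 WB@6
I2 sub r2 <- r5,r4: IF@3 ID@4 stall=0 (-) EX@5 MEM@6 WB@7
I3 add r3 <- r3,r2: IF@4 ID@5 stall=2 (RAW on I2.r2 (WB@7)) EX@8 MEM@9 WB@10
I4 add r1 <- r5,r5: IF@5 ID@8 stall=0 (-) EX@9 MEM@10 WB@11
I5 mul r4 <- r4,r2: IF@8 ID@9 stall=0 (-) EX@10 MEM@11 WB@12
I6 mul r5 <- r4,r3: IF@9 ID@10 stall=2 (RAW on I5.r4 (WB@12)) EX@13 MEM@14 WB@15

Answer: 15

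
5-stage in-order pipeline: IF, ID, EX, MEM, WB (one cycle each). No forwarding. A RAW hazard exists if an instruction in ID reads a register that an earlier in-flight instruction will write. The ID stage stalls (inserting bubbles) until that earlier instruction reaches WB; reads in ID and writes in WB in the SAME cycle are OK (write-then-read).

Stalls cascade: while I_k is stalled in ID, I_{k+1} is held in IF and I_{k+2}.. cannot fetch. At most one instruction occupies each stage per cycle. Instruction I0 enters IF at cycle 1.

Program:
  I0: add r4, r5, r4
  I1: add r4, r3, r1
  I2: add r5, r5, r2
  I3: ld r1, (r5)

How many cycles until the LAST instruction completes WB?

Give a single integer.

Answer: 10

Derivation:
I0 add r4 <- r5,r4: IF@1 ID@2 stall=0 (-) EX@3 MEM@4 WB@5
I1 add r4 <- r3,r1: IF@2 ID@3 stall=0 (-) EX@4 MEM@5 WB@6
I2 add r5 <- r5,r2: IF@3 ID@4 stall=0 (-) EX@5 MEM@6 WB@7
I3 ld r1 <- r5: IF@4 ID@5 stall=2 (RAW on I2.r5 (WB@7)) EX@8 MEM@9 WB@10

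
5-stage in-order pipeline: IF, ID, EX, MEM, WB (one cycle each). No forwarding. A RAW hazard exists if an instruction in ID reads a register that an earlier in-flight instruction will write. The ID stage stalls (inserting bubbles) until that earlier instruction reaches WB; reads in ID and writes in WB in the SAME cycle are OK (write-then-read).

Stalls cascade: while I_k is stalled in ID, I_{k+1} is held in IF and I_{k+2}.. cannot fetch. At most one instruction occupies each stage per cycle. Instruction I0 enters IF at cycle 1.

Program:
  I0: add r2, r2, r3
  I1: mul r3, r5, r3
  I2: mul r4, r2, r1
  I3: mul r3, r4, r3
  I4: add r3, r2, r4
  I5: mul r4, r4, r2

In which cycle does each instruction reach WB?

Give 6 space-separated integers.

Answer: 5 6 8 11 12 13

Derivation:
I0 add r2 <- r2,r3: IF@1 ID@2 stall=0 (-) EX@3 MEM@4 WB@5
I1 mul r3 <- r5,r3: IF@2 ID@3 stall=0 (-) EX@4 MEM@5 WB@6
I2 mul r4 <- r2,r1: IF@3 ID@4 stall=1 (RAW on I0.r2 (WB@5)) EX@6 MEM@7 WB@8
I3 mul r3 <- r4,r3: IF@4 ID@6 stall=2 (RAW on I2.r4 (WB@8)) EX@9 MEM@10 WB@11
I4 add r3 <- r2,r4: IF@6 ID@9 stall=0 (-) EX@10 MEM@11 WB@12
I5 mul r4 <- r4,r2: IF@9 ID@10 stall=0 (-) EX@11 MEM@12 WB@13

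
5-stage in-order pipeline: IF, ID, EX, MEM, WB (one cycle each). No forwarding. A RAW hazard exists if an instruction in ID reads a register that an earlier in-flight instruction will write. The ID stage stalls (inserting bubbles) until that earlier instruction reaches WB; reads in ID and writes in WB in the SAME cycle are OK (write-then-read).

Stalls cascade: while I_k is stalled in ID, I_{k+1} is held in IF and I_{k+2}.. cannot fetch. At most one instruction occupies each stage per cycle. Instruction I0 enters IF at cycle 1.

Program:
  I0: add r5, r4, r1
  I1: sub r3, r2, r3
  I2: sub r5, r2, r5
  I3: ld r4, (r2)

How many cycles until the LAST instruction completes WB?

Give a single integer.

I0 add r5 <- r4,r1: IF@1 ID@2 stall=0 (-) EX@3 MEM@4 WB@5
I1 sub r3 <- r2,r3: IF@2 ID@3 stall=0 (-) EX@4 MEM@5 WB@6
I2 sub r5 <- r2,r5: IF@3 ID@4 stall=1 (RAW on I0.r5 (WB@5)) EX@6 MEM@7 WB@8
I3 ld r4 <- r2: IF@4 ID@6 stall=0 (-) EX@7 MEM@8 WB@9

Answer: 9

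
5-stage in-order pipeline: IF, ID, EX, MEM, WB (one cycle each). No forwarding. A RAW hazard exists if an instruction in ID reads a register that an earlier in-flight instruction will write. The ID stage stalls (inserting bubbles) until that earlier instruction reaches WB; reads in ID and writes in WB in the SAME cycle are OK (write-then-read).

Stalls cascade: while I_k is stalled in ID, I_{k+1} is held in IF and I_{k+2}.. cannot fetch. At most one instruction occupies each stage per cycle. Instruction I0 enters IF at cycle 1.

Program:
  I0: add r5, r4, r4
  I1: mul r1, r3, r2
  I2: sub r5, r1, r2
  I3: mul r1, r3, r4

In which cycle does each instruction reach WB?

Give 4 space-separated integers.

I0 add r5 <- r4,r4: IF@1 ID@2 stall=0 (-) EX@3 MEM@4 WB@5
I1 mul r1 <- r3,r2: IF@2 ID@3 stall=0 (-) EX@4 MEM@5 WB@6
I2 sub r5 <- r1,r2: IF@3 ID@4 stall=2 (RAW on I1.r1 (WB@6)) EX@7 MEM@8 WB@9
I3 mul r1 <- r3,r4: IF@4 ID@7 stall=0 (-) EX@8 MEM@9 WB@10

Answer: 5 6 9 10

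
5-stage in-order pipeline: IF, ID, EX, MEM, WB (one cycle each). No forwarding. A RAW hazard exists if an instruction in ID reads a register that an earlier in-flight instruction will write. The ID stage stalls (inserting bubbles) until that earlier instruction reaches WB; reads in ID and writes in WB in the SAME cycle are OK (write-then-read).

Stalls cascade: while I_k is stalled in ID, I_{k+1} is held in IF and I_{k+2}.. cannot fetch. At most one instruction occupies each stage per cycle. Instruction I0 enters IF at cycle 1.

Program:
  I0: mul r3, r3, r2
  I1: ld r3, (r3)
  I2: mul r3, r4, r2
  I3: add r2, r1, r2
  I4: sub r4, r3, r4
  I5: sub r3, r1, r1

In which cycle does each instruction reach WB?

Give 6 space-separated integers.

I0 mul r3 <- r3,r2: IF@1 ID@2 stall=0 (-) EX@3 MEM@4 WB@5
I1 ld r3 <- r3: IF@2 ID@3 stall=2 (RAW on I0.r3 (WB@5)) EX@6 MEM@7 WB@8
I2 mul r3 <- r4,r2: IF@3 ID@6 stall=0 (-) EX@7 MEM@8 WB@9
I3 add r2 <- r1,r2: IF@6 ID@7 stall=0 (-) EX@8 MEM@9 WB@10
I4 sub r4 <- r3,r4: IF@7 ID@8 stall=1 (RAW on I2.r3 (WB@9)) EX@10 MEM@11 WB@12
I5 sub r3 <- r1,r1: IF@8 ID@10 stall=0 (-) EX@11 MEM@12 WB@13

Answer: 5 8 9 10 12 13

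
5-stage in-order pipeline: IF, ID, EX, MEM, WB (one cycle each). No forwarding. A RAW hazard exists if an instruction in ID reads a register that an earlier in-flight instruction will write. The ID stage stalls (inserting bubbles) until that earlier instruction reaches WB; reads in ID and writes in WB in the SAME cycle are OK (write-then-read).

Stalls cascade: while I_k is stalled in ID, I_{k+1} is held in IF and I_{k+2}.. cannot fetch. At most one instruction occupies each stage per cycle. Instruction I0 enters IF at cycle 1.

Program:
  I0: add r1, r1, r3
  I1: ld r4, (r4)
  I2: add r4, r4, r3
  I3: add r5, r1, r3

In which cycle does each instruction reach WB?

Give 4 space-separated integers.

Answer: 5 6 9 10

Derivation:
I0 add r1 <- r1,r3: IF@1 ID@2 stall=0 (-) EX@3 MEM@4 WB@5
I1 ld r4 <- r4: IF@2 ID@3 stall=0 (-) EX@4 MEM@5 WB@6
I2 add r4 <- r4,r3: IF@3 ID@4 stall=2 (RAW on I1.r4 (WB@6)) EX@7 MEM@8 WB@9
I3 add r5 <- r1,r3: IF@4 ID@7 stall=0 (-) EX@8 MEM@9 WB@10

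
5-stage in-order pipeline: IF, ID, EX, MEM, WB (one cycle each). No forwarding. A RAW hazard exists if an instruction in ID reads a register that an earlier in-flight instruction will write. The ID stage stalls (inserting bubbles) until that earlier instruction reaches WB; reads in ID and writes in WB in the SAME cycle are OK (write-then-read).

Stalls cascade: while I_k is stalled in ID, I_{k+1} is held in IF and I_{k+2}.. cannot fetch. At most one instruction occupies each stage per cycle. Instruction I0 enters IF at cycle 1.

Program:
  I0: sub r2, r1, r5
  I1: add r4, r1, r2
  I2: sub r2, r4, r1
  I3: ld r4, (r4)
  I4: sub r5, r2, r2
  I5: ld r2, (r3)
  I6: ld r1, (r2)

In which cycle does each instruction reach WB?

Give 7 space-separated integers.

I0 sub r2 <- r1,r5: IF@1 ID@2 stall=0 (-) EX@3 MEM@4 WB@5
I1 add r4 <- r1,r2: IF@2 ID@3 stall=2 (RAW on I0.r2 (WB@5)) EX@6 MEM@7 WB@8
I2 sub r2 <- r4,r1: IF@3 ID@6 stall=2 (RAW on I1.r4 (WB@8)) EX@9 MEM@10 WB@11
I3 ld r4 <- r4: IF@6 ID@9 stall=0 (-) EX@10 MEM@11 WB@12
I4 sub r5 <- r2,r2: IF@9 ID@10 stall=1 (RAW on I2.r2 (WB@11)) EX@12 MEM@13 WB@14
I5 ld r2 <- r3: IF@10 ID@12 stall=0 (-) EX@13 MEM@14 WB@15
I6 ld r1 <- r2: IF@12 ID@13 stall=2 (RAW on I5.r2 (WB@15)) EX@16 MEM@17 WB@18

Answer: 5 8 11 12 14 15 18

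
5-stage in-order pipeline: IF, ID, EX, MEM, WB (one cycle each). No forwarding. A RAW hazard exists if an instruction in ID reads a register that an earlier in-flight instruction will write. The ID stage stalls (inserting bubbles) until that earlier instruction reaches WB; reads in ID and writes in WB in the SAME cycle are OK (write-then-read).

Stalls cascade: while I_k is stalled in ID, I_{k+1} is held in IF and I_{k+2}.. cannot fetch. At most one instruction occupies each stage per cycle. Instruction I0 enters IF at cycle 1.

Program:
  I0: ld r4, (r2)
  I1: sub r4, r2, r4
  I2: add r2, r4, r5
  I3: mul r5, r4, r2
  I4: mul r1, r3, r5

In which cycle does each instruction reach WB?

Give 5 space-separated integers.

Answer: 5 8 11 14 17

Derivation:
I0 ld r4 <- r2: IF@1 ID@2 stall=0 (-) EX@3 MEM@4 WB@5
I1 sub r4 <- r2,r4: IF@2 ID@3 stall=2 (RAW on I0.r4 (WB@5)) EX@6 MEM@7 WB@8
I2 add r2 <- r4,r5: IF@3 ID@6 stall=2 (RAW on I1.r4 (WB@8)) EX@9 MEM@10 WB@11
I3 mul r5 <- r4,r2: IF@6 ID@9 stall=2 (RAW on I2.r2 (WB@11)) EX@12 MEM@13 WB@14
I4 mul r1 <- r3,r5: IF@9 ID@12 stall=2 (RAW on I3.r5 (WB@14)) EX@15 MEM@16 WB@17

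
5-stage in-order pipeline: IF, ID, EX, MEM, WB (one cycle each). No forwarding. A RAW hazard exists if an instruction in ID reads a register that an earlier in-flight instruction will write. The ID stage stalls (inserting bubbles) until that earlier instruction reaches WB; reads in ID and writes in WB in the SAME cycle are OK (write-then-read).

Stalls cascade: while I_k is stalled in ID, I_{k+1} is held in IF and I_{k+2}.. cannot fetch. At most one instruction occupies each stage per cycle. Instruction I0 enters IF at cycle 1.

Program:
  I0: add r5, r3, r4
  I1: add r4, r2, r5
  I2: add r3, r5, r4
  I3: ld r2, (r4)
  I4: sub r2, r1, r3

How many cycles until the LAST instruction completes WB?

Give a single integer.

I0 add r5 <- r3,r4: IF@1 ID@2 stall=0 (-) EX@3 MEM@4 WB@5
I1 add r4 <- r2,r5: IF@2 ID@3 stall=2 (RAW on I0.r5 (WB@5)) EX@6 MEM@7 WB@8
I2 add r3 <- r5,r4: IF@3 ID@6 stall=2 (RAW on I1.r4 (WB@8)) EX@9 MEM@10 WB@11
I3 ld r2 <- r4: IF@6 ID@9 stall=0 (-) EX@10 MEM@11 WB@12
I4 sub r2 <- r1,r3: IF@9 ID@10 stall=1 (RAW on I2.r3 (WB@11)) EX@12 MEM@13 WB@14

Answer: 14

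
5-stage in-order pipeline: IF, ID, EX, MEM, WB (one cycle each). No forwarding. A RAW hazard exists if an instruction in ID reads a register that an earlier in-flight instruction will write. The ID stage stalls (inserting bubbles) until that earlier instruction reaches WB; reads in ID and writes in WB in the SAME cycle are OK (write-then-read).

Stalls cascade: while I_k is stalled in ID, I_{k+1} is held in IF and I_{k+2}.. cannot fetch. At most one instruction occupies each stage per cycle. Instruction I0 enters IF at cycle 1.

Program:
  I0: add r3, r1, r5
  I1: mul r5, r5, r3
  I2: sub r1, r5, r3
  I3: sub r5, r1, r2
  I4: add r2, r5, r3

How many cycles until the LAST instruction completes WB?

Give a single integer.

I0 add r3 <- r1,r5: IF@1 ID@2 stall=0 (-) EX@3 MEM@4 WB@5
I1 mul r5 <- r5,r3: IF@2 ID@3 stall=2 (RAW on I0.r3 (WB@5)) EX@6 MEM@7 WB@8
I2 sub r1 <- r5,r3: IF@3 ID@6 stall=2 (RAW on I1.r5 (WB@8)) EX@9 MEM@10 WB@11
I3 sub r5 <- r1,r2: IF@6 ID@9 stall=2 (RAW on I2.r1 (WB@11)) EX@12 MEM@13 WB@14
I4 add r2 <- r5,r3: IF@9 ID@12 stall=2 (RAW on I3.r5 (WB@14)) EX@15 MEM@16 WB@17

Answer: 17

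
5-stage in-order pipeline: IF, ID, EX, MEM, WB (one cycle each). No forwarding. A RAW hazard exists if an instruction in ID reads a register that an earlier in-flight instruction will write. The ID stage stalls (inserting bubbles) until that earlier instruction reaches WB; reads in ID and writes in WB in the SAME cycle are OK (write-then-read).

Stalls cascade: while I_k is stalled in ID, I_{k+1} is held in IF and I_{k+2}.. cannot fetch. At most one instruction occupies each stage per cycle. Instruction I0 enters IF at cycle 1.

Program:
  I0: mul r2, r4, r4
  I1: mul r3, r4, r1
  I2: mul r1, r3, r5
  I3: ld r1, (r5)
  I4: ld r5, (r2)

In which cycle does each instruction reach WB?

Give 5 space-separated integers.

Answer: 5 6 9 10 11

Derivation:
I0 mul r2 <- r4,r4: IF@1 ID@2 stall=0 (-) EX@3 MEM@4 WB@5
I1 mul r3 <- r4,r1: IF@2 ID@3 stall=0 (-) EX@4 MEM@5 WB@6
I2 mul r1 <- r3,r5: IF@3 ID@4 stall=2 (RAW on I1.r3 (WB@6)) EX@7 MEM@8 WB@9
I3 ld r1 <- r5: IF@4 ID@7 stall=0 (-) EX@8 MEM@9 WB@10
I4 ld r5 <- r2: IF@7 ID@8 stall=0 (-) EX@9 MEM@10 WB@11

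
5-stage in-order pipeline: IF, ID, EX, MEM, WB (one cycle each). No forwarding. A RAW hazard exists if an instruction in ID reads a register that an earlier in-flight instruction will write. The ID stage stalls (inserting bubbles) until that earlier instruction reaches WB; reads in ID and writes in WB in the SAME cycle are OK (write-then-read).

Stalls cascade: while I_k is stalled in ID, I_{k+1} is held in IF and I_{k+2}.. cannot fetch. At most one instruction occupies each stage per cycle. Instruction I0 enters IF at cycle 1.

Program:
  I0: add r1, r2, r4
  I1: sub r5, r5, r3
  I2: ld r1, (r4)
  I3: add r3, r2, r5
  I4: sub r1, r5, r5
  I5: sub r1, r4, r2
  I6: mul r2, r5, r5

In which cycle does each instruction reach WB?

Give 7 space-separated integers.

I0 add r1 <- r2,r4: IF@1 ID@2 stall=0 (-) EX@3 MEM@4 WB@5
I1 sub r5 <- r5,r3: IF@2 ID@3 stall=0 (-) EX@4 MEM@5 WB@6
I2 ld r1 <- r4: IF@3 ID@4 stall=0 (-) EX@5 MEM@6 WB@7
I3 add r3 <- r2,r5: IF@4 ID@5 stall=1 (RAW on I1.r5 (WB@6)) EX@7 MEM@8 WB@9
I4 sub r1 <- r5,r5: IF@5 ID@7 stall=0 (-) EX@8 MEM@9 WB@10
I5 sub r1 <- r4,r2: IF@7 ID@8 stall=0 (-) EX@9 MEM@10 WB@11
I6 mul r2 <- r5,r5: IF@8 ID@9 stall=0 (-) EX@10 MEM@11 WB@12

Answer: 5 6 7 9 10 11 12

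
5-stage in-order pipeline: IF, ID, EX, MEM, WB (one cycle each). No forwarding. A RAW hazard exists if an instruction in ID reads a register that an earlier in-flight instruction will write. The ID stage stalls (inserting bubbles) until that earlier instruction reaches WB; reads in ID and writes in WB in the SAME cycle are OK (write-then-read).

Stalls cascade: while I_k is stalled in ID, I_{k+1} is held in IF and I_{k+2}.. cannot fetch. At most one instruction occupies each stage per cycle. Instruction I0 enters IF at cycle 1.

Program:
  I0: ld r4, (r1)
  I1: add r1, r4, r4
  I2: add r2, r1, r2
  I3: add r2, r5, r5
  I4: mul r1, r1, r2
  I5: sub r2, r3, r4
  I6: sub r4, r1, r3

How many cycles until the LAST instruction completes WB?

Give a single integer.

I0 ld r4 <- r1: IF@1 ID@2 stall=0 (-) EX@3 MEM@4 WB@5
I1 add r1 <- r4,r4: IF@2 ID@3 stall=2 (RAW on I0.r4 (WB@5)) EX@6 MEM@7 WB@8
I2 add r2 <- r1,r2: IF@3 ID@6 stall=2 (RAW on I1.r1 (WB@8)) EX@9 MEM@10 WB@11
I3 add r2 <- r5,r5: IF@6 ID@9 stall=0 (-) EX@10 MEM@11 WB@12
I4 mul r1 <- r1,r2: IF@9 ID@10 stall=2 (RAW on I3.r2 (WB@12)) EX@13 MEM@14 WB@15
I5 sub r2 <- r3,r4: IF@10 ID@13 stall=0 (-) EX@14 MEM@15 WB@16
I6 sub r4 <- r1,r3: IF@13 ID@14 stall=1 (RAW on I4.r1 (WB@15)) EX@16 MEM@17 WB@18

Answer: 18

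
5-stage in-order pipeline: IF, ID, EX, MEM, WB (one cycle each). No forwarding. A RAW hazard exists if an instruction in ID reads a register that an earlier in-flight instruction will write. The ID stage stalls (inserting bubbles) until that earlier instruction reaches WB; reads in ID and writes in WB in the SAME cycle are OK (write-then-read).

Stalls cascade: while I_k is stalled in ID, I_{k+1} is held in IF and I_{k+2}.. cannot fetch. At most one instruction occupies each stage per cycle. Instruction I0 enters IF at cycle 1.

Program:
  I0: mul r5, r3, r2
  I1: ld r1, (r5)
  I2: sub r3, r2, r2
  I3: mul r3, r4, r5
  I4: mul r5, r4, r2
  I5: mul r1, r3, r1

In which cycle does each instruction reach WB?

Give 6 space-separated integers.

Answer: 5 8 9 10 11 13

Derivation:
I0 mul r5 <- r3,r2: IF@1 ID@2 stall=0 (-) EX@3 MEM@4 WB@5
I1 ld r1 <- r5: IF@2 ID@3 stall=2 (RAW on I0.r5 (WB@5)) EX@6 MEM@7 WB@8
I2 sub r3 <- r2,r2: IF@3 ID@6 stall=0 (-) EX@7 MEM@8 WB@9
I3 mul r3 <- r4,r5: IF@6 ID@7 stall=0 (-) EX@8 MEM@9 WB@10
I4 mul r5 <- r4,r2: IF@7 ID@8 stall=0 (-) EX@9 MEM@10 WB@11
I5 mul r1 <- r3,r1: IF@8 ID@9 stall=1 (RAW on I3.r3 (WB@10)) EX@11 MEM@12 WB@13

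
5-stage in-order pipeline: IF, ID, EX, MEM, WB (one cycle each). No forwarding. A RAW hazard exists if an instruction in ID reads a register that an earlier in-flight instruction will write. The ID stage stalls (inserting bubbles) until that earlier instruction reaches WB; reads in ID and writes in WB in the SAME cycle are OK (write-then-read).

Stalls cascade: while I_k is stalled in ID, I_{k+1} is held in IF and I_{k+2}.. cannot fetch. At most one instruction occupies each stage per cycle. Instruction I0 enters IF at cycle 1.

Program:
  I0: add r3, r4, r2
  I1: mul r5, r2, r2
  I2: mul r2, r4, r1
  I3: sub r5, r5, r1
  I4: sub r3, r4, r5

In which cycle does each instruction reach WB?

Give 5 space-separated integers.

Answer: 5 6 7 9 12

Derivation:
I0 add r3 <- r4,r2: IF@1 ID@2 stall=0 (-) EX@3 MEM@4 WB@5
I1 mul r5 <- r2,r2: IF@2 ID@3 stall=0 (-) EX@4 MEM@5 WB@6
I2 mul r2 <- r4,r1: IF@3 ID@4 stall=0 (-) EX@5 MEM@6 WB@7
I3 sub r5 <- r5,r1: IF@4 ID@5 stall=1 (RAW on I1.r5 (WB@6)) EX@7 MEM@8 WB@9
I4 sub r3 <- r4,r5: IF@5 ID@7 stall=2 (RAW on I3.r5 (WB@9)) EX@10 MEM@11 WB@12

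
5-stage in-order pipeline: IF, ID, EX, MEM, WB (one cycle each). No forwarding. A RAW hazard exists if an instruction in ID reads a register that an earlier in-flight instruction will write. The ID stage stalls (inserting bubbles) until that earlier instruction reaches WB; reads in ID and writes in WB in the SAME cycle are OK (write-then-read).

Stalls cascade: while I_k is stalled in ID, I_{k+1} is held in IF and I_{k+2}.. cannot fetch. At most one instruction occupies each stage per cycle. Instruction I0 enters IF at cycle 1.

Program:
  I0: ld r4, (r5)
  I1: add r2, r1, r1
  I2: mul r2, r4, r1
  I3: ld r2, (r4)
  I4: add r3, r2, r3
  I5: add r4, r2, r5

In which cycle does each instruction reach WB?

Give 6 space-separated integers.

I0 ld r4 <- r5: IF@1 ID@2 stall=0 (-) EX@3 MEM@4 WB@5
I1 add r2 <- r1,r1: IF@2 ID@3 stall=0 (-) EX@4 MEM@5 WB@6
I2 mul r2 <- r4,r1: IF@3 ID@4 stall=1 (RAW on I0.r4 (WB@5)) EX@6 MEM@7 WB@8
I3 ld r2 <- r4: IF@4 ID@6 stall=0 (-) EX@7 MEM@8 WB@9
I4 add r3 <- r2,r3: IF@6 ID@7 stall=2 (RAW on I3.r2 (WB@9)) EX@10 MEM@11 WB@12
I5 add r4 <- r2,r5: IF@7 ID@10 stall=0 (-) EX@11 MEM@12 WB@13

Answer: 5 6 8 9 12 13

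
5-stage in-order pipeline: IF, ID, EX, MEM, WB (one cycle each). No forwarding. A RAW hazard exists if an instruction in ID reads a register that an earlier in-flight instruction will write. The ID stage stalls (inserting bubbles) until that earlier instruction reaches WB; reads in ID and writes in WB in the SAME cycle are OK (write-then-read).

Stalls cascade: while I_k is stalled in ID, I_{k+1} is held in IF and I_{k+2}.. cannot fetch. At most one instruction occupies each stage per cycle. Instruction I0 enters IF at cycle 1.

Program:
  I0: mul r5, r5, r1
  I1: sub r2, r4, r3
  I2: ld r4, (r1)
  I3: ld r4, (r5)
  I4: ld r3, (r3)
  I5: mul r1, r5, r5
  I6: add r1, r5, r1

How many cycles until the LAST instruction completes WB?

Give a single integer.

Answer: 13

Derivation:
I0 mul r5 <- r5,r1: IF@1 ID@2 stall=0 (-) EX@3 MEM@4 WB@5
I1 sub r2 <- r4,r3: IF@2 ID@3 stall=0 (-) EX@4 MEM@5 WB@6
I2 ld r4 <- r1: IF@3 ID@4 stall=0 (-) EX@5 MEM@6 WB@7
I3 ld r4 <- r5: IF@4 ID@5 stall=0 (-) EX@6 MEM@7 WB@8
I4 ld r3 <- r3: IF@5 ID@6 stall=0 (-) EX@7 MEM@8 WB@9
I5 mul r1 <- r5,r5: IF@6 ID@7 stall=0 (-) EX@8 MEM@9 WB@10
I6 add r1 <- r5,r1: IF@7 ID@8 stall=2 (RAW on I5.r1 (WB@10)) EX@11 MEM@12 WB@13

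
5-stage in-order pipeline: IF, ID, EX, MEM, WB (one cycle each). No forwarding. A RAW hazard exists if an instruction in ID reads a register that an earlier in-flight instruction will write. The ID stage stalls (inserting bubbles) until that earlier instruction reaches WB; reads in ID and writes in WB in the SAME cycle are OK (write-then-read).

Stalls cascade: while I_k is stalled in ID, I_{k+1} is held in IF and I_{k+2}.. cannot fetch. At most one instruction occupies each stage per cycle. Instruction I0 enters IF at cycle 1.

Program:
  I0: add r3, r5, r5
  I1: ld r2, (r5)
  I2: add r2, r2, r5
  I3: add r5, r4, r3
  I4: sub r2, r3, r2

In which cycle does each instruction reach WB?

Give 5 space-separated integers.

I0 add r3 <- r5,r5: IF@1 ID@2 stall=0 (-) EX@3 MEM@4 WB@5
I1 ld r2 <- r5: IF@2 ID@3 stall=0 (-) EX@4 MEM@5 WB@6
I2 add r2 <- r2,r5: IF@3 ID@4 stall=2 (RAW on I1.r2 (WB@6)) EX@7 MEM@8 WB@9
I3 add r5 <- r4,r3: IF@4 ID@7 stall=0 (-) EX@8 MEM@9 WB@10
I4 sub r2 <- r3,r2: IF@7 ID@8 stall=1 (RAW on I2.r2 (WB@9)) EX@10 MEM@11 WB@12

Answer: 5 6 9 10 12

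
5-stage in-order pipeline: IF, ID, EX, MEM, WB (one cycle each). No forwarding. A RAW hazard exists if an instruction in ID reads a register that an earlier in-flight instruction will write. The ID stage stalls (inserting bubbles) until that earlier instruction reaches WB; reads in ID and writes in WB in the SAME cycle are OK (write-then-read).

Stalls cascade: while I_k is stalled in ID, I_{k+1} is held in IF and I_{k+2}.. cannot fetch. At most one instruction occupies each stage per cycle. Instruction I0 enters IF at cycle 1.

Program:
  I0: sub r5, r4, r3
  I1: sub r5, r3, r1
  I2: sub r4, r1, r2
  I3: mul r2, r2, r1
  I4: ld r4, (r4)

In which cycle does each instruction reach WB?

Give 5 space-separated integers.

Answer: 5 6 7 8 10

Derivation:
I0 sub r5 <- r4,r3: IF@1 ID@2 stall=0 (-) EX@3 MEM@4 WB@5
I1 sub r5 <- r3,r1: IF@2 ID@3 stall=0 (-) EX@4 MEM@5 WB@6
I2 sub r4 <- r1,r2: IF@3 ID@4 stall=0 (-) EX@5 MEM@6 WB@7
I3 mul r2 <- r2,r1: IF@4 ID@5 stall=0 (-) EX@6 MEM@7 WB@8
I4 ld r4 <- r4: IF@5 ID@6 stall=1 (RAW on I2.r4 (WB@7)) EX@8 MEM@9 WB@10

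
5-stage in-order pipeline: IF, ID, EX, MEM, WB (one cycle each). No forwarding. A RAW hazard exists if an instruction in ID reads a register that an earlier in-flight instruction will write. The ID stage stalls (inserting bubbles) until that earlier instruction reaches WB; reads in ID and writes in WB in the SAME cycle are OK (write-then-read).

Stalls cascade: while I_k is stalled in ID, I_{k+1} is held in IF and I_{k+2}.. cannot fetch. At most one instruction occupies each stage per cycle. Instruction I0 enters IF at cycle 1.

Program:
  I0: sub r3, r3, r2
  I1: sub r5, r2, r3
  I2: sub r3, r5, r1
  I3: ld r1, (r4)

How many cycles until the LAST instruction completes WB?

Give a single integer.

I0 sub r3 <- r3,r2: IF@1 ID@2 stall=0 (-) EX@3 MEM@4 WB@5
I1 sub r5 <- r2,r3: IF@2 ID@3 stall=2 (RAW on I0.r3 (WB@5)) EX@6 MEM@7 WB@8
I2 sub r3 <- r5,r1: IF@3 ID@6 stall=2 (RAW on I1.r5 (WB@8)) EX@9 MEM@10 WB@11
I3 ld r1 <- r4: IF@6 ID@9 stall=0 (-) EX@10 MEM@11 WB@12

Answer: 12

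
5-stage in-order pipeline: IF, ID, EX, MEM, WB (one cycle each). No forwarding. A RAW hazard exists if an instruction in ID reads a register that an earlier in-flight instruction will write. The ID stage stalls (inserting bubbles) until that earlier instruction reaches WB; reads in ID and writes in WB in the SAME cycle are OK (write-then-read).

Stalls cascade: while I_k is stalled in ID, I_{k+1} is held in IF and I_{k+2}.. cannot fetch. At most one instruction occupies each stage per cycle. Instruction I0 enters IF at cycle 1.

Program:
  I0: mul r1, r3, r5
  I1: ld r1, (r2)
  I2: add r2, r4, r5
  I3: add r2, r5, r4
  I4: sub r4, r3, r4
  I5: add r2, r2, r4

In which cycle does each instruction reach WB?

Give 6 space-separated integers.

I0 mul r1 <- r3,r5: IF@1 ID@2 stall=0 (-) EX@3 MEM@4 WB@5
I1 ld r1 <- r2: IF@2 ID@3 stall=0 (-) EX@4 MEM@5 WB@6
I2 add r2 <- r4,r5: IF@3 ID@4 stall=0 (-) EX@5 MEM@6 WB@7
I3 add r2 <- r5,r4: IF@4 ID@5 stall=0 (-) EX@6 MEM@7 WB@8
I4 sub r4 <- r3,r4: IF@5 ID@6 stall=0 (-) EX@7 MEM@8 WB@9
I5 add r2 <- r2,r4: IF@6 ID@7 stall=2 (RAW on I4.r4 (WB@9)) EX@10 MEM@11 WB@12

Answer: 5 6 7 8 9 12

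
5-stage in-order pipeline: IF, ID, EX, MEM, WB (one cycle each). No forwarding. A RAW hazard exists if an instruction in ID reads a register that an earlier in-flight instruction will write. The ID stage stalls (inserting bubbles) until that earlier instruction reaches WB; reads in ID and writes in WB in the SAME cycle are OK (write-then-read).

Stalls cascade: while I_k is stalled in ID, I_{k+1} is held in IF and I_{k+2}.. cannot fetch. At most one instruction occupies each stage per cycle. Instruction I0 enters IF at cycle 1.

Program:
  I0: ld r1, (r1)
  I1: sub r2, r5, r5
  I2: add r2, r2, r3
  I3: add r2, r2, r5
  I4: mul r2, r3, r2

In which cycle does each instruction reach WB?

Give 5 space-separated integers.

Answer: 5 6 9 12 15

Derivation:
I0 ld r1 <- r1: IF@1 ID@2 stall=0 (-) EX@3 MEM@4 WB@5
I1 sub r2 <- r5,r5: IF@2 ID@3 stall=0 (-) EX@4 MEM@5 WB@6
I2 add r2 <- r2,r3: IF@3 ID@4 stall=2 (RAW on I1.r2 (WB@6)) EX@7 MEM@8 WB@9
I3 add r2 <- r2,r5: IF@4 ID@7 stall=2 (RAW on I2.r2 (WB@9)) EX@10 MEM@11 WB@12
I4 mul r2 <- r3,r2: IF@7 ID@10 stall=2 (RAW on I3.r2 (WB@12)) EX@13 MEM@14 WB@15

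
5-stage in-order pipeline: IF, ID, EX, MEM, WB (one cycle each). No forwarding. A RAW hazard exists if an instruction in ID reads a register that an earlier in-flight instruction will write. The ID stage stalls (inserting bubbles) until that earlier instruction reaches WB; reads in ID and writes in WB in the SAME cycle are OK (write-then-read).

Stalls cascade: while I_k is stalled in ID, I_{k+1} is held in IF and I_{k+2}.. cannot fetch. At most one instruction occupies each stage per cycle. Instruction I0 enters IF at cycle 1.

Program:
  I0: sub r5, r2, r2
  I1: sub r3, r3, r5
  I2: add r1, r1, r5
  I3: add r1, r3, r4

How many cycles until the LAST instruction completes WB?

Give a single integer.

I0 sub r5 <- r2,r2: IF@1 ID@2 stall=0 (-) EX@3 MEM@4 WB@5
I1 sub r3 <- r3,r5: IF@2 ID@3 stall=2 (RAW on I0.r5 (WB@5)) EX@6 MEM@7 WB@8
I2 add r1 <- r1,r5: IF@3 ID@6 stall=0 (-) EX@7 MEM@8 WB@9
I3 add r1 <- r3,r4: IF@6 ID@7 stall=1 (RAW on I1.r3 (WB@8)) EX@9 MEM@10 WB@11

Answer: 11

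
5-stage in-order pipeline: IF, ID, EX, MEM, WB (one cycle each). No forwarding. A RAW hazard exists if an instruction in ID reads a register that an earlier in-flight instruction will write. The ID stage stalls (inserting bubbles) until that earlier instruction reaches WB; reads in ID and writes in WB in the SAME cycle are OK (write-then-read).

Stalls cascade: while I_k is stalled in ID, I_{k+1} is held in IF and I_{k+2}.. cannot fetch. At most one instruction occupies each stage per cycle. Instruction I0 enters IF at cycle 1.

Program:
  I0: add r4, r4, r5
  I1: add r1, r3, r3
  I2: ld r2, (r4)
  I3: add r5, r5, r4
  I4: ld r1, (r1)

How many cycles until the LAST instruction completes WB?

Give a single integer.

I0 add r4 <- r4,r5: IF@1 ID@2 stall=0 (-) EX@3 MEM@4 WB@5
I1 add r1 <- r3,r3: IF@2 ID@3 stall=0 (-) EX@4 MEM@5 WB@6
I2 ld r2 <- r4: IF@3 ID@4 stall=1 (RAW on I0.r4 (WB@5)) EX@6 MEM@7 WB@8
I3 add r5 <- r5,r4: IF@4 ID@6 stall=0 (-) EX@7 MEM@8 WB@9
I4 ld r1 <- r1: IF@6 ID@7 stall=0 (-) EX@8 MEM@9 WB@10

Answer: 10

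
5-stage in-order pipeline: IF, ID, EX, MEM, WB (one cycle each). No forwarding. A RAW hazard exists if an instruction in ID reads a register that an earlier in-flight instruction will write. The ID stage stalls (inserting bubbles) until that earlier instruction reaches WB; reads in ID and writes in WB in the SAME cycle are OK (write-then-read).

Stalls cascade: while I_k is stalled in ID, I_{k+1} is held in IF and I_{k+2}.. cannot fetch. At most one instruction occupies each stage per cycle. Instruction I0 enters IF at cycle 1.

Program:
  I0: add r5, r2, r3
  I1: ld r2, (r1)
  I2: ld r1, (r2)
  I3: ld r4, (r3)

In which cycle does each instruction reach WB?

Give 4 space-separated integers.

I0 add r5 <- r2,r3: IF@1 ID@2 stall=0 (-) EX@3 MEM@4 WB@5
I1 ld r2 <- r1: IF@2 ID@3 stall=0 (-) EX@4 MEM@5 WB@6
I2 ld r1 <- r2: IF@3 ID@4 stall=2 (RAW on I1.r2 (WB@6)) EX@7 MEM@8 WB@9
I3 ld r4 <- r3: IF@4 ID@7 stall=0 (-) EX@8 MEM@9 WB@10

Answer: 5 6 9 10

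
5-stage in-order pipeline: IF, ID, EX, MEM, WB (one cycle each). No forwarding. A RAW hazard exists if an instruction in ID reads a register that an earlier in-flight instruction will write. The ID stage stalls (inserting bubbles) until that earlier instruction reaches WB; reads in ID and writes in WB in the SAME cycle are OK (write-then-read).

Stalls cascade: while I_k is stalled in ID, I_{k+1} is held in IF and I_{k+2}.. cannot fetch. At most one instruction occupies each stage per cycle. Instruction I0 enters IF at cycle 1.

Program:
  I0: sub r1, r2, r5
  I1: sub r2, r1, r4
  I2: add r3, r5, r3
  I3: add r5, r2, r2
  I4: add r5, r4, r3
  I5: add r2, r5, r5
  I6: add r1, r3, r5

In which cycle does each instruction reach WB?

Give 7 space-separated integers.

Answer: 5 8 9 11 12 15 16

Derivation:
I0 sub r1 <- r2,r5: IF@1 ID@2 stall=0 (-) EX@3 MEM@4 WB@5
I1 sub r2 <- r1,r4: IF@2 ID@3 stall=2 (RAW on I0.r1 (WB@5)) EX@6 MEM@7 WB@8
I2 add r3 <- r5,r3: IF@3 ID@6 stall=0 (-) EX@7 MEM@8 WB@9
I3 add r5 <- r2,r2: IF@6 ID@7 stall=1 (RAW on I1.r2 (WB@8)) EX@9 MEM@10 WB@11
I4 add r5 <- r4,r3: IF@7 ID@9 stall=0 (-) EX@10 MEM@11 WB@12
I5 add r2 <- r5,r5: IF@9 ID@10 stall=2 (RAW on I4.r5 (WB@12)) EX@13 MEM@14 WB@15
I6 add r1 <- r3,r5: IF@10 ID@13 stall=0 (-) EX@14 MEM@15 WB@16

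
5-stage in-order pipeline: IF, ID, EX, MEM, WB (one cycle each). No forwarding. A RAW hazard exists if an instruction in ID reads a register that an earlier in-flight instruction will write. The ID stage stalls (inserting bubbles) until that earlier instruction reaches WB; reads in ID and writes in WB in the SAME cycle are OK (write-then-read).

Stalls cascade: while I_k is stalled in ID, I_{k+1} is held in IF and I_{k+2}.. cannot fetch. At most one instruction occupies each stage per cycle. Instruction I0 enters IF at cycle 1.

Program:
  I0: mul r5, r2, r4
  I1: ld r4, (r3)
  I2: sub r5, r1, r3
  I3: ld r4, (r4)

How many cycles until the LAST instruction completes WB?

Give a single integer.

Answer: 9

Derivation:
I0 mul r5 <- r2,r4: IF@1 ID@2 stall=0 (-) EX@3 MEM@4 WB@5
I1 ld r4 <- r3: IF@2 ID@3 stall=0 (-) EX@4 MEM@5 WB@6
I2 sub r5 <- r1,r3: IF@3 ID@4 stall=0 (-) EX@5 MEM@6 WB@7
I3 ld r4 <- r4: IF@4 ID@5 stall=1 (RAW on I1.r4 (WB@6)) EX@7 MEM@8 WB@9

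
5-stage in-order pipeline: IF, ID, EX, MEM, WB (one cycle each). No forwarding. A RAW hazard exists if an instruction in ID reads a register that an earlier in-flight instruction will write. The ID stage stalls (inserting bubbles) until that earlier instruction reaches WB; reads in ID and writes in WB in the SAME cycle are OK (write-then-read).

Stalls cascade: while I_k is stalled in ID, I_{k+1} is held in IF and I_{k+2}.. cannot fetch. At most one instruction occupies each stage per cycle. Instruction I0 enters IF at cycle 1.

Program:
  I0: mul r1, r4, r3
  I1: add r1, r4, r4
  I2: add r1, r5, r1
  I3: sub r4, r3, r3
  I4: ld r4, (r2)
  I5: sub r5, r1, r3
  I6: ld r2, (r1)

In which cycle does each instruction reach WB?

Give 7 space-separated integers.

Answer: 5 6 9 10 11 12 13

Derivation:
I0 mul r1 <- r4,r3: IF@1 ID@2 stall=0 (-) EX@3 MEM@4 WB@5
I1 add r1 <- r4,r4: IF@2 ID@3 stall=0 (-) EX@4 MEM@5 WB@6
I2 add r1 <- r5,r1: IF@3 ID@4 stall=2 (RAW on I1.r1 (WB@6)) EX@7 MEM@8 WB@9
I3 sub r4 <- r3,r3: IF@4 ID@7 stall=0 (-) EX@8 MEM@9 WB@10
I4 ld r4 <- r2: IF@7 ID@8 stall=0 (-) EX@9 MEM@10 WB@11
I5 sub r5 <- r1,r3: IF@8 ID@9 stall=0 (-) EX@10 MEM@11 WB@12
I6 ld r2 <- r1: IF@9 ID@10 stall=0 (-) EX@11 MEM@12 WB@13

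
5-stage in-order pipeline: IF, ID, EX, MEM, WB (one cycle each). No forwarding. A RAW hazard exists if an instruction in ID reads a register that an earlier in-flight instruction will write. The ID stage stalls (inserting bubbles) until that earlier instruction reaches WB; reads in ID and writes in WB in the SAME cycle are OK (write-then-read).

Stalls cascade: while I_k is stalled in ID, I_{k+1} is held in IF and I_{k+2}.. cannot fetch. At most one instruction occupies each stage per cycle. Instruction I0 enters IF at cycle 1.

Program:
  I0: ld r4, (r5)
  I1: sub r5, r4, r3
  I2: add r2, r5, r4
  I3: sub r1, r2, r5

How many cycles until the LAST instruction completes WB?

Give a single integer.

Answer: 14

Derivation:
I0 ld r4 <- r5: IF@1 ID@2 stall=0 (-) EX@3 MEM@4 WB@5
I1 sub r5 <- r4,r3: IF@2 ID@3 stall=2 (RAW on I0.r4 (WB@5)) EX@6 MEM@7 WB@8
I2 add r2 <- r5,r4: IF@3 ID@6 stall=2 (RAW on I1.r5 (WB@8)) EX@9 MEM@10 WB@11
I3 sub r1 <- r2,r5: IF@6 ID@9 stall=2 (RAW on I2.r2 (WB@11)) EX@12 MEM@13 WB@14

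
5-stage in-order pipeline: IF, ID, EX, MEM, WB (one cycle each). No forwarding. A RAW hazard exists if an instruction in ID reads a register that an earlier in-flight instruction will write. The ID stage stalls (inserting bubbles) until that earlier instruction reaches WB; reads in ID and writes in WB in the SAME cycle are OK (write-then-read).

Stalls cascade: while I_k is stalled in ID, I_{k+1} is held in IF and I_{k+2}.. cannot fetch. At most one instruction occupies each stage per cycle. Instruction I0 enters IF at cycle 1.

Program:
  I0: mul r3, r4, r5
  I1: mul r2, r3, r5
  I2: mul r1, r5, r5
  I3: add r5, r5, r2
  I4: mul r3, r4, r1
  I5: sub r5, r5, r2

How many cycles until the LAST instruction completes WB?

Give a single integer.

I0 mul r3 <- r4,r5: IF@1 ID@2 stall=0 (-) EX@3 MEM@4 WB@5
I1 mul r2 <- r3,r5: IF@2 ID@3 stall=2 (RAW on I0.r3 (WB@5)) EX@6 MEM@7 WB@8
I2 mul r1 <- r5,r5: IF@3 ID@6 stall=0 (-) EX@7 MEM@8 WB@9
I3 add r5 <- r5,r2: IF@6 ID@7 stall=1 (RAW on I1.r2 (WB@8)) EX@9 MEM@10 WB@11
I4 mul r3 <- r4,r1: IF@7 ID@9 stall=0 (-) EX@10 MEM@11 WB@12
I5 sub r5 <- r5,r2: IF@9 ID@10 stall=1 (RAW on I3.r5 (WB@11)) EX@12 MEM@13 WB@14

Answer: 14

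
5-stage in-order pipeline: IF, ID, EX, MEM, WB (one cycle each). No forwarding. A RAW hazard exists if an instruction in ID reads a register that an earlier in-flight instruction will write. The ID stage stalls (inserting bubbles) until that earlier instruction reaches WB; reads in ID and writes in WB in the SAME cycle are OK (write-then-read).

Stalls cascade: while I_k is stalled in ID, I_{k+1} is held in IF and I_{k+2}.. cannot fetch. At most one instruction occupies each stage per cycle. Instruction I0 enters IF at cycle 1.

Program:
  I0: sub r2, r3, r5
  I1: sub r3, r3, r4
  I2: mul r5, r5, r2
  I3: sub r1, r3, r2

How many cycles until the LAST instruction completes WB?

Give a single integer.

Answer: 9

Derivation:
I0 sub r2 <- r3,r5: IF@1 ID@2 stall=0 (-) EX@3 MEM@4 WB@5
I1 sub r3 <- r3,r4: IF@2 ID@3 stall=0 (-) EX@4 MEM@5 WB@6
I2 mul r5 <- r5,r2: IF@3 ID@4 stall=1 (RAW on I0.r2 (WB@5)) EX@6 MEM@7 WB@8
I3 sub r1 <- r3,r2: IF@4 ID@6 stall=0 (-) EX@7 MEM@8 WB@9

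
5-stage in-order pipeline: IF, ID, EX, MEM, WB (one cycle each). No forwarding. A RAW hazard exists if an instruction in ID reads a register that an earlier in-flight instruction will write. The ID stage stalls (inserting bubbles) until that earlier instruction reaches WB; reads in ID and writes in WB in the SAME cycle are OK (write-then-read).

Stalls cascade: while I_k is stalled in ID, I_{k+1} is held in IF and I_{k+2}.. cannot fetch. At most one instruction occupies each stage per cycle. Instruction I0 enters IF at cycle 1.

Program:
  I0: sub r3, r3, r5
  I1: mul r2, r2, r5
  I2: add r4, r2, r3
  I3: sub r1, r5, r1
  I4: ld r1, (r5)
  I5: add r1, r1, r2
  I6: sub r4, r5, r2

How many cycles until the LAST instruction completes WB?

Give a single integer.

I0 sub r3 <- r3,r5: IF@1 ID@2 stall=0 (-) EX@3 MEM@4 WB@5
I1 mul r2 <- r2,r5: IF@2 ID@3 stall=0 (-) EX@4 MEM@5 WB@6
I2 add r4 <- r2,r3: IF@3 ID@4 stall=2 (RAW on I1.r2 (WB@6)) EX@7 MEM@8 WB@9
I3 sub r1 <- r5,r1: IF@4 ID@7 stall=0 (-) EX@8 MEM@9 WB@10
I4 ld r1 <- r5: IF@7 ID@8 stall=0 (-) EX@9 MEM@10 WB@11
I5 add r1 <- r1,r2: IF@8 ID@9 stall=2 (RAW on I4.r1 (WB@11)) EX@12 MEM@13 WB@14
I6 sub r4 <- r5,r2: IF@9 ID@12 stall=0 (-) EX@13 MEM@14 WB@15

Answer: 15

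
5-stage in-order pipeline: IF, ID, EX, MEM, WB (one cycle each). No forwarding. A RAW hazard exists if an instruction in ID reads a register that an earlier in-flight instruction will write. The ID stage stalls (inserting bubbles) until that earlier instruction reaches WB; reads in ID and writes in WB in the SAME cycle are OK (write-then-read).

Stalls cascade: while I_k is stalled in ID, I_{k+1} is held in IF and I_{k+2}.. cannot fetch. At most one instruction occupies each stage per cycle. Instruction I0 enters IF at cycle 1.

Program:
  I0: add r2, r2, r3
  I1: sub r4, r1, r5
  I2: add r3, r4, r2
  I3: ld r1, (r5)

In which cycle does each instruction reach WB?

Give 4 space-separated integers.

I0 add r2 <- r2,r3: IF@1 ID@2 stall=0 (-) EX@3 MEM@4 WB@5
I1 sub r4 <- r1,r5: IF@2 ID@3 stall=0 (-) EX@4 MEM@5 WB@6
I2 add r3 <- r4,r2: IF@3 ID@4 stall=2 (RAW on I1.r4 (WB@6)) EX@7 MEM@8 WB@9
I3 ld r1 <- r5: IF@4 ID@7 stall=0 (-) EX@8 MEM@9 WB@10

Answer: 5 6 9 10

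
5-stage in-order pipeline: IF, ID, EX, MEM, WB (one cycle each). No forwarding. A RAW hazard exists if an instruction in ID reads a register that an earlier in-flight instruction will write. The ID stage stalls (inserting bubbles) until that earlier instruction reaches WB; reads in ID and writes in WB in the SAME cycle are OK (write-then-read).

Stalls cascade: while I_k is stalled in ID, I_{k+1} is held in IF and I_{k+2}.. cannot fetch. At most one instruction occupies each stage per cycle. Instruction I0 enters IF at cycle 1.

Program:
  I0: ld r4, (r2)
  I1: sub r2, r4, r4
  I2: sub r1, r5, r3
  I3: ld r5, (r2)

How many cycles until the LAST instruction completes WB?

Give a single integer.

Answer: 11

Derivation:
I0 ld r4 <- r2: IF@1 ID@2 stall=0 (-) EX@3 MEM@4 WB@5
I1 sub r2 <- r4,r4: IF@2 ID@3 stall=2 (RAW on I0.r4 (WB@5)) EX@6 MEM@7 WB@8
I2 sub r1 <- r5,r3: IF@3 ID@6 stall=0 (-) EX@7 MEM@8 WB@9
I3 ld r5 <- r2: IF@6 ID@7 stall=1 (RAW on I1.r2 (WB@8)) EX@9 MEM@10 WB@11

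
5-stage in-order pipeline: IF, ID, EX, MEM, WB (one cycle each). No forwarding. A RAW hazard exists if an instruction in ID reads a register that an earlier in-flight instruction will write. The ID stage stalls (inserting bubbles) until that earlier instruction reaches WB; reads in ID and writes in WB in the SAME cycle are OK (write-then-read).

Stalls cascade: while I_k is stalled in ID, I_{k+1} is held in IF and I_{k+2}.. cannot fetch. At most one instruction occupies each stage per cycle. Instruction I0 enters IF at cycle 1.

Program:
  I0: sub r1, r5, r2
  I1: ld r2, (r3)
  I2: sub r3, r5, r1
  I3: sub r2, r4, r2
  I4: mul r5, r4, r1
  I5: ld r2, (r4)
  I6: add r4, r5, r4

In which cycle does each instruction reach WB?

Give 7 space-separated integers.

I0 sub r1 <- r5,r2: IF@1 ID@2 stall=0 (-) EX@3 MEM@4 WB@5
I1 ld r2 <- r3: IF@2 ID@3 stall=0 (-) EX@4 MEM@5 WB@6
I2 sub r3 <- r5,r1: IF@3 ID@4 stall=1 (RAW on I0.r1 (WB@5)) EX@6 MEM@7 WB@8
I3 sub r2 <- r4,r2: IF@4 ID@6 stall=0 (-) EX@7 MEM@8 WB@9
I4 mul r5 <- r4,r1: IF@6 ID@7 stall=0 (-) EX@8 MEM@9 WB@10
I5 ld r2 <- r4: IF@7 ID@8 stall=0 (-) EX@9 MEM@10 WB@11
I6 add r4 <- r5,r4: IF@8 ID@9 stall=1 (RAW on I4.r5 (WB@10)) EX@11 MEM@12 WB@13

Answer: 5 6 8 9 10 11 13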